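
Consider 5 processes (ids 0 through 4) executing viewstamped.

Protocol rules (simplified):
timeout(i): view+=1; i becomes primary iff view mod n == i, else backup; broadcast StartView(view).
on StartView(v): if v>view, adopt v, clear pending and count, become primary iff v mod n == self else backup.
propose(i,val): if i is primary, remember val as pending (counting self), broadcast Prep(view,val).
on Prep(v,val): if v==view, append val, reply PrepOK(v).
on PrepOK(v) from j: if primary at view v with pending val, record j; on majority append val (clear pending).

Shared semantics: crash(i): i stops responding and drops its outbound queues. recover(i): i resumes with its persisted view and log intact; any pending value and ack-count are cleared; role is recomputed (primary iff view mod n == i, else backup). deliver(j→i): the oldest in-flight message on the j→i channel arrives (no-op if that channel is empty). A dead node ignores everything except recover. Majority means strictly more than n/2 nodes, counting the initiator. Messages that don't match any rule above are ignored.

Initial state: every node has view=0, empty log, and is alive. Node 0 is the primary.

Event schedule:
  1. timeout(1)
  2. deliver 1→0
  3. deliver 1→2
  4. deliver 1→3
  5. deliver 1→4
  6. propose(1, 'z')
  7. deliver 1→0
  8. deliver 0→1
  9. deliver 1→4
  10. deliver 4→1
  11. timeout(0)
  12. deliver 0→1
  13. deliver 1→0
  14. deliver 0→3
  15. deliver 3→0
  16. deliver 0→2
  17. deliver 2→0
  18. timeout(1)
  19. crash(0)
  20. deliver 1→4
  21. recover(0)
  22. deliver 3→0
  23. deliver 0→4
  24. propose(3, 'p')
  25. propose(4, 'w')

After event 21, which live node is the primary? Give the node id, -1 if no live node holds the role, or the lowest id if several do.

2

1. timeout(1):  <1:prim v1 ->
2. deliver 1→0:  <0:back v1 ->
3. deliver 1→2:  <2:back v1 ->
4. deliver 1→3:  <3:back v1 ->
5. deliver 1→4:  <4:back v1 ->
6. propose(1,'z'):  nop
7. deliver 1→0:  <0:back v1 z>
8. deliver 0→1:  nop
9. deliver 1→4:  <4:back v1 z>
10. deliver 4→1:  <1:prim v1 z>
11. timeout(0):  <0:back v2 z>
12. deliver 0→1:  <1:back v2 z>
13. deliver 1→0:  nop
14. deliver 0→3:  <3:back v2 ->
15. deliver 3→0:  nop
16. deliver 0→2:  <2:prim v2 ->
17. deliver 2→0:  nop
18. timeout(1):  <1:back v3 z>
19. crash(0):  <0:✗back v2 z>
20. deliver 1→4:  <4:back v3 z>
21. recover(0):  <0:back v2 z>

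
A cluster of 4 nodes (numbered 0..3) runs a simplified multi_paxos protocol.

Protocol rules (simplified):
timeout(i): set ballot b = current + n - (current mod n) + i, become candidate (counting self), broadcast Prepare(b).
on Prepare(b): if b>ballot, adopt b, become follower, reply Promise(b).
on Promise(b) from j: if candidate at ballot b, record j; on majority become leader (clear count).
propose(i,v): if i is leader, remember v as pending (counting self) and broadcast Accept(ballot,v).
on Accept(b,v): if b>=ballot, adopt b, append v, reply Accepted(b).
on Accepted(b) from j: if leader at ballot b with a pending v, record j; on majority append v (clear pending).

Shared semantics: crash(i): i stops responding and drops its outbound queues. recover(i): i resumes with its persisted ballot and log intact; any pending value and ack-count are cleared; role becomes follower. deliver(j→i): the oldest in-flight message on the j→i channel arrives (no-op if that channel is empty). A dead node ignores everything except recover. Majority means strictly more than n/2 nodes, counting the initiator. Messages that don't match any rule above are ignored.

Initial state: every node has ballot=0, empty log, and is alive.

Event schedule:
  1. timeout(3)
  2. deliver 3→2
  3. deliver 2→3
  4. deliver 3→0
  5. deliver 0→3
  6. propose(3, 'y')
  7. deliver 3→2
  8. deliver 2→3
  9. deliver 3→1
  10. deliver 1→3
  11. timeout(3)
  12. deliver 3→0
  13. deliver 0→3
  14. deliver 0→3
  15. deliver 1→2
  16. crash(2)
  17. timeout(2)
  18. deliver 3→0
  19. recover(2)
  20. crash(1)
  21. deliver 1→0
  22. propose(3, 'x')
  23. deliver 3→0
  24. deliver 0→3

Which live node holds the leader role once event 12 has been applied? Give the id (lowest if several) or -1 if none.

step 1 timeout(3): 3={cand,b=7,log=-}
step 2 deliver 3→2: 2={foll,b=7,log=-}
step 3 deliver 2→3: —
step 4 deliver 3→0: 0={foll,b=7,log=-}
step 5 deliver 0→3: 3={lead,b=7,log=-}
step 6 propose(3,'y'): —
step 7 deliver 3→2: 2={foll,b=7,log=y}
step 8 deliver 2→3: —
step 9 deliver 3→1: 1={foll,b=7,log=-}
step 10 deliver 1→3: —
step 11 timeout(3): 3={cand,b=11,log=-}
step 12 deliver 3→0: 0={foll,b=7,log=y}

-1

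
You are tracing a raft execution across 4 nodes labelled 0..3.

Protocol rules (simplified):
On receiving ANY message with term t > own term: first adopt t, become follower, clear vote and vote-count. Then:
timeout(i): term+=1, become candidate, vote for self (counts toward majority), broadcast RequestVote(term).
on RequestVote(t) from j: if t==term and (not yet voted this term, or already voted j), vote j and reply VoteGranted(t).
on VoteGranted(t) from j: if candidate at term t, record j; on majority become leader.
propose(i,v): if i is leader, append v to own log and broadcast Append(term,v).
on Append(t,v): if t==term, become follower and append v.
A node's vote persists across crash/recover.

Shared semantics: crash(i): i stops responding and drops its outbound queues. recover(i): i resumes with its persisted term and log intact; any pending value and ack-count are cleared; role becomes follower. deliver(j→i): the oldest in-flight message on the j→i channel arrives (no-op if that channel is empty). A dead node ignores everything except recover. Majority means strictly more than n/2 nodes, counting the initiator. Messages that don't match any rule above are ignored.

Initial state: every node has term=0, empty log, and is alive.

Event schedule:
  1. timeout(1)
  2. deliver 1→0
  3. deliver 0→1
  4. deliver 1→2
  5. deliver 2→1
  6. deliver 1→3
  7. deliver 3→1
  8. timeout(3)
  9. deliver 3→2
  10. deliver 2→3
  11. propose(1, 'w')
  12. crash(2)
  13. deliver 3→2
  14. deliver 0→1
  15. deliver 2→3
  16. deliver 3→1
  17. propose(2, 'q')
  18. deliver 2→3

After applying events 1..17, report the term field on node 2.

step 1 timeout(1): 1={cand,t=1,log=-}
step 2 deliver 1→0: 0={foll,t=1,log=-}
step 3 deliver 0→1: —
step 4 deliver 1→2: 2={foll,t=1,log=-}
step 5 deliver 2→1: 1={lead,t=1,log=-}
step 6 deliver 1→3: 3={foll,t=1,log=-}
step 7 deliver 3→1: —
step 8 timeout(3): 3={cand,t=2,log=-}
step 9 deliver 3→2: 2={foll,t=2,log=-}
step 10 deliver 2→3: —
step 11 propose(1,'w'): 1={lead,t=1,log=w}
step 12 crash(2): 2={✗foll,t=2,log=-}
step 13 deliver 3→2: —
step 14 deliver 0→1: —
step 15 deliver 2→3: —
step 16 deliver 3→1: 1={foll,t=2,log=w}
step 17 propose(2,'q'): —

2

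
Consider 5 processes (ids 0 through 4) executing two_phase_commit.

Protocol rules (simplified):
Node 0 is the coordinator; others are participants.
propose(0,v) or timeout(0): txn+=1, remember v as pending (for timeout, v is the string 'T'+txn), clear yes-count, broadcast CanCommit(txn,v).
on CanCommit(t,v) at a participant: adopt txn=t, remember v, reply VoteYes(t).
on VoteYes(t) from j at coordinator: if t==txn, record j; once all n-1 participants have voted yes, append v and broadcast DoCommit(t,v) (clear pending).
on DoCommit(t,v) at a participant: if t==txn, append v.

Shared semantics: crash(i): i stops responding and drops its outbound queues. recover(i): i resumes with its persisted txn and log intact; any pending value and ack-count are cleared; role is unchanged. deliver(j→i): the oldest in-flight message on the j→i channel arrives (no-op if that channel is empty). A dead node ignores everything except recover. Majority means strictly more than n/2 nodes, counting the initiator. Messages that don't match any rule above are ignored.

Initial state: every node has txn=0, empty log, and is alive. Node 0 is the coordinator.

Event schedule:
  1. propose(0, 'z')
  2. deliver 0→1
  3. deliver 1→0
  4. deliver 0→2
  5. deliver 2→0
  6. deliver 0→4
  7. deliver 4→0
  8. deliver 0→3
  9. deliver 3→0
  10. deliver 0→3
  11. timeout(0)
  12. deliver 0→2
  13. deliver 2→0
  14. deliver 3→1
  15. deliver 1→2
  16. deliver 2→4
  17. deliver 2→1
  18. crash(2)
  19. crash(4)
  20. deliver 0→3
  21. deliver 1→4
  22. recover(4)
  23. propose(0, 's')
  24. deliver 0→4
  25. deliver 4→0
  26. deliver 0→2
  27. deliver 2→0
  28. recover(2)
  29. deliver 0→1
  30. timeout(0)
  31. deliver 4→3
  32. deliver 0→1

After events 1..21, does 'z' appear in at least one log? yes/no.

[1] propose(0,'z') → N0(coor t1 [-])
[2] deliver 0→1 → N1(part t1 [-])
[3] deliver 1→0 → ∅
[4] deliver 0→2 → N2(part t1 [-])
[5] deliver 2→0 → ∅
[6] deliver 0→4 → N4(part t1 [-])
[7] deliver 4→0 → ∅
[8] deliver 0→3 → N3(part t1 [-])
[9] deliver 3→0 → N0(coor t1 [z])
[10] deliver 0→3 → N3(part t1 [z])
[11] timeout(0) → N0(coor t2 [z])
[12] deliver 0→2 → N2(part t1 [z])
[13] deliver 2→0 → ∅
[14] deliver 3→1 → ∅
[15] deliver 1→2 → ∅
[16] deliver 2→4 → ∅
[17] deliver 2→1 → ∅
[18] crash(2) → N2(✗part t1 [z])
[19] crash(4) → N4(✗part t1 [-])
[20] deliver 0→3 → N3(part t2 [z])
[21] deliver 1→4 → ∅

yes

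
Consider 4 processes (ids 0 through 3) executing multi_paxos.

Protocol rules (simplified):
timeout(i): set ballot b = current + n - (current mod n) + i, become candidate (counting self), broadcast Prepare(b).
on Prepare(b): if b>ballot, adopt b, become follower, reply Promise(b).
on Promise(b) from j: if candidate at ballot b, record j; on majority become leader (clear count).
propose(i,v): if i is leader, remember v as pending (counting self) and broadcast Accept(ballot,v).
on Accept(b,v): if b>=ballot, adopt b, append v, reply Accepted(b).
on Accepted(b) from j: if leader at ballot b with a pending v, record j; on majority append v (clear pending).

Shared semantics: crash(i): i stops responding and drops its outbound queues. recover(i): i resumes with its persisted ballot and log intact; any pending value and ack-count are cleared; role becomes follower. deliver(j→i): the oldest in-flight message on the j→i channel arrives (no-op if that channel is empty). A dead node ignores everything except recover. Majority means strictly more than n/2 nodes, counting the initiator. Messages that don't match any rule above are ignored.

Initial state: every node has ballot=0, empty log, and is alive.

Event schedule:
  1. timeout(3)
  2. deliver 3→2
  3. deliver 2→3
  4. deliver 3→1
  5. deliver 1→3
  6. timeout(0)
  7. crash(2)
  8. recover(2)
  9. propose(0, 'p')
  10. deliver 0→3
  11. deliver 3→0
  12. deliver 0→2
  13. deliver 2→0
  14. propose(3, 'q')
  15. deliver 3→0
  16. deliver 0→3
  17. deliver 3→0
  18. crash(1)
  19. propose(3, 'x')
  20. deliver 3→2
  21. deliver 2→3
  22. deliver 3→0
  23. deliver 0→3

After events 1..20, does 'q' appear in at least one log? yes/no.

1. timeout(3):  <3:cand b7 ->
2. deliver 3→2:  <2:foll b7 ->
3. deliver 2→3:  nop
4. deliver 3→1:  <1:foll b7 ->
5. deliver 1→3:  <3:lead b7 ->
6. timeout(0):  <0:cand b4 ->
7. crash(2):  <2:✗foll b7 ->
8. recover(2):  <2:foll b7 ->
9. propose(0,'p'):  nop
10. deliver 0→3:  nop
11. deliver 3→0:  <0:foll b7 ->
12. deliver 0→2:  nop
13. deliver 2→0:  nop
14. propose(3,'q'):  nop
15. deliver 3→0:  <0:foll b7 q>
16. deliver 0→3:  nop
17. deliver 3→0:  nop
18. crash(1):  <1:✗foll b7 ->
19. propose(3,'x'):  nop
20. deliver 3→2:  <2:foll b7 q>

yes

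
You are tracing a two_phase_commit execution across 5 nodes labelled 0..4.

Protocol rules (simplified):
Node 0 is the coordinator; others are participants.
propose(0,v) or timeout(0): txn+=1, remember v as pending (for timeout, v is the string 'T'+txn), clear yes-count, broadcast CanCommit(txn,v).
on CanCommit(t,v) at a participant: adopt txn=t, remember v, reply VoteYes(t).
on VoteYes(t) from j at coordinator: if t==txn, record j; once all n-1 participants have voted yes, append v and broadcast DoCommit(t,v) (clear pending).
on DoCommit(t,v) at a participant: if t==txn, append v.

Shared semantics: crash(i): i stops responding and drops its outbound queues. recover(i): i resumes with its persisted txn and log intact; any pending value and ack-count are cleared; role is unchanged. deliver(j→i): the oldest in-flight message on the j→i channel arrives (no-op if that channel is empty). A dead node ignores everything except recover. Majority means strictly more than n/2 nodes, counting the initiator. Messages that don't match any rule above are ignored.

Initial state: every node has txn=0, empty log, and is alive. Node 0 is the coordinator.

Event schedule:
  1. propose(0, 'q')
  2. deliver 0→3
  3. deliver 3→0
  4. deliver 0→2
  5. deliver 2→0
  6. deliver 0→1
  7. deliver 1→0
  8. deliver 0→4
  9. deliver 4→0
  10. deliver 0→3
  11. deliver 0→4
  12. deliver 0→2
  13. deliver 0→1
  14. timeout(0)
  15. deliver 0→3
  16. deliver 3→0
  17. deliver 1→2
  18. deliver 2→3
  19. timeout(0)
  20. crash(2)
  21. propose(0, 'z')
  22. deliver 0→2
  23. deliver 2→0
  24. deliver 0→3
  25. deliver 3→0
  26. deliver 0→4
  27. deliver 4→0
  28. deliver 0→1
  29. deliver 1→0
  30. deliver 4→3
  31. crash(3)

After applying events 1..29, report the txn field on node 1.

after 1 — propose(0,'q'): n0:coor/t1/[-]
after 2 — deliver 0→3: n3:part/t1/[-]
after 3 — deliver 3→0: ·
after 4 — deliver 0→2: n2:part/t1/[-]
after 5 — deliver 2→0: ·
after 6 — deliver 0→1: n1:part/t1/[-]
after 7 — deliver 1→0: ·
after 8 — deliver 0→4: n4:part/t1/[-]
after 9 — deliver 4→0: n0:coor/t1/[q]
after 10 — deliver 0→3: n3:part/t1/[q]
after 11 — deliver 0→4: n4:part/t1/[q]
after 12 — deliver 0→2: n2:part/t1/[q]
after 13 — deliver 0→1: n1:part/t1/[q]
after 14 — timeout(0): n0:coor/t2/[q]
after 15 — deliver 0→3: n3:part/t2/[q]
after 16 — deliver 3→0: ·
after 17 — deliver 1→2: ·
after 18 — deliver 2→3: ·
after 19 — timeout(0): n0:coor/t3/[q]
after 20 — crash(2): n2:✗part/t1/[q]
after 21 — propose(0,'z'): n0:coor/t4/[q]
after 22 — deliver 0→2: ·
after 23 — deliver 2→0: ·
after 24 — deliver 0→3: n3:part/t3/[q]
after 25 — deliver 3→0: ·
after 26 — deliver 0→4: n4:part/t2/[q]
after 27 — deliver 4→0: ·
after 28 — deliver 0→1: n1:part/t2/[q]
after 29 — deliver 1→0: ·

2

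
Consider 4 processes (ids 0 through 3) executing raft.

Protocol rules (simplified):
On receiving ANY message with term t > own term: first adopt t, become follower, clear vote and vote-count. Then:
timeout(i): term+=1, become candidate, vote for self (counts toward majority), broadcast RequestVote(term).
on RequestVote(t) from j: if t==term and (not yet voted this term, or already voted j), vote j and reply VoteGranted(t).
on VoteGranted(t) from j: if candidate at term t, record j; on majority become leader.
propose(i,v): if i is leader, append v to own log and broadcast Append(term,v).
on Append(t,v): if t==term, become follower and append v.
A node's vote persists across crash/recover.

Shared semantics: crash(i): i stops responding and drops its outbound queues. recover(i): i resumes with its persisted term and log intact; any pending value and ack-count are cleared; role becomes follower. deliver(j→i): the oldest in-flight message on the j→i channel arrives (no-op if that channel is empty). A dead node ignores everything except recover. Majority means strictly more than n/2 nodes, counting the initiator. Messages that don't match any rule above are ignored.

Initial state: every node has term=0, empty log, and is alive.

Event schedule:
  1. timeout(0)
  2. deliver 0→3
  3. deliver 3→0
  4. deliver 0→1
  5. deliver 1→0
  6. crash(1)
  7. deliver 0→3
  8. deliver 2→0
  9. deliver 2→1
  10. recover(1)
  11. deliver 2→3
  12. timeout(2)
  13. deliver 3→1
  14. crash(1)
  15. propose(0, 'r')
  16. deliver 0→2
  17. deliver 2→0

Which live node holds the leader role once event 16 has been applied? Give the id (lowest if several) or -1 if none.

0

e1 timeout(0): 0[cand,t=1,-]
e2 deliver 0→3: 3[foll,t=1,-]
e3 deliver 3→0: ·
e4 deliver 0→1: 1[foll,t=1,-]
e5 deliver 1→0: 0[lead,t=1,-]
e6 crash(1): 1[✗foll,t=1,-]
e7 deliver 0→3: ·
e8 deliver 2→0: ·
e9 deliver 2→1: ·
e10 recover(1): 1[foll,t=1,-]
e11 deliver 2→3: ·
e12 timeout(2): 2[cand,t=1,-]
e13 deliver 3→1: ·
e14 crash(1): 1[✗foll,t=1,-]
e15 propose(0,'r'): 0[lead,t=1,r]
e16 deliver 0→2: ·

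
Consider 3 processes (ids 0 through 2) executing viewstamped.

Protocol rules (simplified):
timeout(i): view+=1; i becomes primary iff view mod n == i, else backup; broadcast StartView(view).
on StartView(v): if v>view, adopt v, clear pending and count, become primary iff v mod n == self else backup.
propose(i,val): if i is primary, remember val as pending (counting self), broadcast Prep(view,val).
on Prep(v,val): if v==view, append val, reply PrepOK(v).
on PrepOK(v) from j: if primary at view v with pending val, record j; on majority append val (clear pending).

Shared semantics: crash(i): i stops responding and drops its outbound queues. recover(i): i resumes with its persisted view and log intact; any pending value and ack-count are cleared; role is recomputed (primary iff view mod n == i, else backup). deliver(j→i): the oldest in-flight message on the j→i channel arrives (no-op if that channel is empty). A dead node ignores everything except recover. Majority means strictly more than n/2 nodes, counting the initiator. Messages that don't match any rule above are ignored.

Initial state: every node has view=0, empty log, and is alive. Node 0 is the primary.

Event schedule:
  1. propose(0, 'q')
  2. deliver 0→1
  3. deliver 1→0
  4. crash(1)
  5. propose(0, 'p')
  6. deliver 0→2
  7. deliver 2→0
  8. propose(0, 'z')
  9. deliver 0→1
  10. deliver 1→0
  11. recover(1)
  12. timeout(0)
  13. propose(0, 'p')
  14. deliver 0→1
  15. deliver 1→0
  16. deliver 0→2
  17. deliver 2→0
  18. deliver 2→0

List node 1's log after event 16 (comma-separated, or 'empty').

after 1 — propose(0,'q'): ·
after 2 — deliver 0→1: n1:back/v0/[q]
after 3 — deliver 1→0: n0:prim/v0/[q]
after 4 — crash(1): n1:✗back/v0/[q]
after 5 — propose(0,'p'): ·
after 6 — deliver 0→2: n2:back/v0/[q]
after 7 — deliver 2→0: n0:prim/v0/[q,p]
after 8 — propose(0,'z'): ·
after 9 — deliver 0→1: ·
after 10 — deliver 1→0: ·
after 11 — recover(1): n1:back/v0/[q]
after 12 — timeout(0): n0:back/v1/[q,p]
after 13 — propose(0,'p'): ·
after 14 — deliver 0→1: n1:back/v0/[q,p]
after 15 — deliver 1→0: ·
after 16 — deliver 0→2: n2:back/v0/[q,p]

q,p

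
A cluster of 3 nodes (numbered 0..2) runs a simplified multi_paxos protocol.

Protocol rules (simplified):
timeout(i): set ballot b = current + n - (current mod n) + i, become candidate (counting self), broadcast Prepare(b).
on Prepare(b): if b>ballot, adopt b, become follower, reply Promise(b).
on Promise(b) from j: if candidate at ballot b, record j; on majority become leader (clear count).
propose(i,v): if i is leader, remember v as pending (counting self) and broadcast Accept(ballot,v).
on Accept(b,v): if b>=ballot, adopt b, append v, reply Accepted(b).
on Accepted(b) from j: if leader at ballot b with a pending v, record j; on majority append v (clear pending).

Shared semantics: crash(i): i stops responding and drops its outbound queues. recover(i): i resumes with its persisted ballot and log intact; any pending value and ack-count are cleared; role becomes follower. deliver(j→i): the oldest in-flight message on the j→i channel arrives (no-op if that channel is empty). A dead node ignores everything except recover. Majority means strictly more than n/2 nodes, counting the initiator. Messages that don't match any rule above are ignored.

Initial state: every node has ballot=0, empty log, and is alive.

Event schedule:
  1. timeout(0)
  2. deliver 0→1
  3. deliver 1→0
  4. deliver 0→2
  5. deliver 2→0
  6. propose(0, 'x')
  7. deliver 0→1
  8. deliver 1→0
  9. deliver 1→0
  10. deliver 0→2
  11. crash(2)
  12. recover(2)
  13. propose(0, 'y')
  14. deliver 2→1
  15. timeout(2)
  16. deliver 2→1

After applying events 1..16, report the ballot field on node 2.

8

step 1 timeout(0): 0={cand,b=3,log=-}
step 2 deliver 0→1: 1={foll,b=3,log=-}
step 3 deliver 1→0: 0={lead,b=3,log=-}
step 4 deliver 0→2: 2={foll,b=3,log=-}
step 5 deliver 2→0: —
step 6 propose(0,'x'): —
step 7 deliver 0→1: 1={foll,b=3,log=x}
step 8 deliver 1→0: 0={lead,b=3,log=x}
step 9 deliver 1→0: —
step 10 deliver 0→2: 2={foll,b=3,log=x}
step 11 crash(2): 2={✗foll,b=3,log=x}
step 12 recover(2): 2={foll,b=3,log=x}
step 13 propose(0,'y'): —
step 14 deliver 2→1: —
step 15 timeout(2): 2={cand,b=8,log=x}
step 16 deliver 2→1: 1={foll,b=8,log=x}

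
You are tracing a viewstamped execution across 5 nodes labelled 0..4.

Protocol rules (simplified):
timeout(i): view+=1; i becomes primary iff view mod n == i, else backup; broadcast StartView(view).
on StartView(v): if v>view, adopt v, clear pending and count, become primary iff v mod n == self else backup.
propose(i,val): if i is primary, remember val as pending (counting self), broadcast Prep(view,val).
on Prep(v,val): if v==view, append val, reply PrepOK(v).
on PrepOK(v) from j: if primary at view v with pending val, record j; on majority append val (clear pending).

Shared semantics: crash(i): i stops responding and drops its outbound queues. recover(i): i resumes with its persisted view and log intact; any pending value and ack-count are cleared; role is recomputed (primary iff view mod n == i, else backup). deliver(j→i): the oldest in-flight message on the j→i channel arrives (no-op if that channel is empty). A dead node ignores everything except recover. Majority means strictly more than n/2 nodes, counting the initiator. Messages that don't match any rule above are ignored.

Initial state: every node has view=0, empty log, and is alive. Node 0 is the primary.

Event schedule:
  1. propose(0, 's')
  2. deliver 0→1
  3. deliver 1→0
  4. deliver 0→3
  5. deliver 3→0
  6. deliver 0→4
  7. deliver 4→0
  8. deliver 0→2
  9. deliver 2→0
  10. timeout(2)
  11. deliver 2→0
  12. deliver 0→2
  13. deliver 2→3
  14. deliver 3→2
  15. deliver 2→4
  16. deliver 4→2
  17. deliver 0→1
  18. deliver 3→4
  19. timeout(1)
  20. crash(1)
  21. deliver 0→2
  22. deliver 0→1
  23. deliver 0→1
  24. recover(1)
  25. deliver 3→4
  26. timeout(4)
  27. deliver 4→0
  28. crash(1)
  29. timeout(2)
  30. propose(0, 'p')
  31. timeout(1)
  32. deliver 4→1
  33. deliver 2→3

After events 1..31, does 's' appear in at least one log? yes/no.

yes

[1] propose(0,'s') → ∅
[2] deliver 0→1 → N1(back v0 [s])
[3] deliver 1→0 → ∅
[4] deliver 0→3 → N3(back v0 [s])
[5] deliver 3→0 → N0(prim v0 [s])
[6] deliver 0→4 → N4(back v0 [s])
[7] deliver 4→0 → ∅
[8] deliver 0→2 → N2(back v0 [s])
[9] deliver 2→0 → ∅
[10] timeout(2) → N2(back v1 [s])
[11] deliver 2→0 → N0(back v1 [s])
[12] deliver 0→2 → ∅
[13] deliver 2→3 → N3(back v1 [s])
[14] deliver 3→2 → ∅
[15] deliver 2→4 → N4(back v1 [s])
[16] deliver 4→2 → ∅
[17] deliver 0→1 → ∅
[18] deliver 3→4 → ∅
[19] timeout(1) → N1(prim v1 [s])
[20] crash(1) → N1(✗prim v1 [s])
[21] deliver 0→2 → ∅
[22] deliver 0→1 → ∅
[23] deliver 0→1 → ∅
[24] recover(1) → N1(prim v1 [s])
[25] deliver 3→4 → ∅
[26] timeout(4) → N4(back v2 [s])
[27] deliver 4→0 → N0(back v2 [s])
[28] crash(1) → N1(✗prim v1 [s])
[29] timeout(2) → N2(prim v2 [s])
[30] propose(0,'p') → ∅
[31] timeout(1) → ∅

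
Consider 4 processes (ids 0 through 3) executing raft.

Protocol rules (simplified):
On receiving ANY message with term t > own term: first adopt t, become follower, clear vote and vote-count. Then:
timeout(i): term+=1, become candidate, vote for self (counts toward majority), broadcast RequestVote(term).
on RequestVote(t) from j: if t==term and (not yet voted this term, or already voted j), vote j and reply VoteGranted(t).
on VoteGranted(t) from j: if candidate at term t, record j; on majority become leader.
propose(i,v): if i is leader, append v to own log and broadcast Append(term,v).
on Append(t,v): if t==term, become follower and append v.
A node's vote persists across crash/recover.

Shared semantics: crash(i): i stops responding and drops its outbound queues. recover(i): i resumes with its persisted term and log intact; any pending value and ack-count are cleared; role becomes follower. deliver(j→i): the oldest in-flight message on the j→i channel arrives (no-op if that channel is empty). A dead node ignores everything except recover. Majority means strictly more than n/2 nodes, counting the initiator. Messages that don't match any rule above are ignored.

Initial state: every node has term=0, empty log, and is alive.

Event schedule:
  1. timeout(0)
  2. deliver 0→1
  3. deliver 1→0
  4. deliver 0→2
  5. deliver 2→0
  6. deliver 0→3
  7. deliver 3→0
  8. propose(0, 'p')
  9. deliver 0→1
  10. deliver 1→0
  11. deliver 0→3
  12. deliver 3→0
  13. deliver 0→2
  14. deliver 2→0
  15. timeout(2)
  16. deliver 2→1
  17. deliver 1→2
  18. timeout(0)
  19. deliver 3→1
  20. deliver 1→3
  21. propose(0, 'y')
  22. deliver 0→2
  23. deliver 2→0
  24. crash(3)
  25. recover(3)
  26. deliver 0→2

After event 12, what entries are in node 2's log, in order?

empty

after 1 — timeout(0): n0:cand/t1/[-]
after 2 — deliver 0→1: n1:foll/t1/[-]
after 3 — deliver 1→0: ·
after 4 — deliver 0→2: n2:foll/t1/[-]
after 5 — deliver 2→0: n0:lead/t1/[-]
after 6 — deliver 0→3: n3:foll/t1/[-]
after 7 — deliver 3→0: ·
after 8 — propose(0,'p'): n0:lead/t1/[p]
after 9 — deliver 0→1: n1:foll/t1/[p]
after 10 — deliver 1→0: ·
after 11 — deliver 0→3: n3:foll/t1/[p]
after 12 — deliver 3→0: ·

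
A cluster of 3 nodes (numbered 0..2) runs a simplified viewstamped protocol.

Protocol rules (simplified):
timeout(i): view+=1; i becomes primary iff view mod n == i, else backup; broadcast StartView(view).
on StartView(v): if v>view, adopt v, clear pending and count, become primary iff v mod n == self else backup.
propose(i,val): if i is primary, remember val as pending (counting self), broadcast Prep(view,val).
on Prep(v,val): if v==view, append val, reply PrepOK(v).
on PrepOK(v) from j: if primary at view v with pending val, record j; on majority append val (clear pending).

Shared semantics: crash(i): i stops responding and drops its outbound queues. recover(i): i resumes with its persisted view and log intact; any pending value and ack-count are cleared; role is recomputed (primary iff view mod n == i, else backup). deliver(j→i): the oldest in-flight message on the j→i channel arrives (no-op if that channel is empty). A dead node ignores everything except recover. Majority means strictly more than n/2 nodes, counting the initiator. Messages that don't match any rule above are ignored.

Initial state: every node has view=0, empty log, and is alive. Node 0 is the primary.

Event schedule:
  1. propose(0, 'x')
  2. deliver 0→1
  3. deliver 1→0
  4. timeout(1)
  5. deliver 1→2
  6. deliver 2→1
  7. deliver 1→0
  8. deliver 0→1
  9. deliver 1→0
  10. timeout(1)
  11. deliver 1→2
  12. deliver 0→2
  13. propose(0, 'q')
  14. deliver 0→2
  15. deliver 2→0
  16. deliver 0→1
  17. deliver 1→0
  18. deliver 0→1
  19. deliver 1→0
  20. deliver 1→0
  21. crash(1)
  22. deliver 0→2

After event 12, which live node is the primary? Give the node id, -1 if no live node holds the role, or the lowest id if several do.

2

e1 propose(0,'x'): ·
e2 deliver 0→1: 1[back,v=0,x]
e3 deliver 1→0: 0[prim,v=0,x]
e4 timeout(1): 1[prim,v=1,x]
e5 deliver 1→2: 2[back,v=1,-]
e6 deliver 2→1: ·
e7 deliver 1→0: 0[back,v=1,x]
e8 deliver 0→1: ·
e9 deliver 1→0: ·
e10 timeout(1): 1[back,v=2,x]
e11 deliver 1→2: 2[prim,v=2,-]
e12 deliver 0→2: ·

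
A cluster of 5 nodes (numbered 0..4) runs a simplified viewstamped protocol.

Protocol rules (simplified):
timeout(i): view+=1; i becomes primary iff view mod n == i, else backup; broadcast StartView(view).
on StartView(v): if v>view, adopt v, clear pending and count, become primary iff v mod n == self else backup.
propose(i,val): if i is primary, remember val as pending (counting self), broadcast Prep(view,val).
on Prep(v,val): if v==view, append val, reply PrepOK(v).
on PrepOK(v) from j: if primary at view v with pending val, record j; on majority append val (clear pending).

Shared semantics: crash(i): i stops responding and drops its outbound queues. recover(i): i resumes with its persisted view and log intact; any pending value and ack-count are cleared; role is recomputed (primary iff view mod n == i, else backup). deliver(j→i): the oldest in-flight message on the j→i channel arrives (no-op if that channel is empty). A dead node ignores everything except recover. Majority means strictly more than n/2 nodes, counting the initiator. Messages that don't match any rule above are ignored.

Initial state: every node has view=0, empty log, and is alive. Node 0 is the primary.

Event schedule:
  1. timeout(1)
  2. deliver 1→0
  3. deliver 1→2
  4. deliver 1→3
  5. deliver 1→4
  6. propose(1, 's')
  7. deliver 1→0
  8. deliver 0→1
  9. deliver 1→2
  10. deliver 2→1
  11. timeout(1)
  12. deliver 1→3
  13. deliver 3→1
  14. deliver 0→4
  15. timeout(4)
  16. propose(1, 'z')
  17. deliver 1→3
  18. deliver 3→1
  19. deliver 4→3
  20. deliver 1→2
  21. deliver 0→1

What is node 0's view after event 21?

1

step 1 timeout(1): 1={prim,v=1,log=-}
step 2 deliver 1→0: 0={back,v=1,log=-}
step 3 deliver 1→2: 2={back,v=1,log=-}
step 4 deliver 1→3: 3={back,v=1,log=-}
step 5 deliver 1→4: 4={back,v=1,log=-}
step 6 propose(1,'s'): —
step 7 deliver 1→0: 0={back,v=1,log=s}
step 8 deliver 0→1: —
step 9 deliver 1→2: 2={back,v=1,log=s}
step 10 deliver 2→1: 1={prim,v=1,log=s}
step 11 timeout(1): 1={back,v=2,log=s}
step 12 deliver 1→3: 3={back,v=1,log=s}
step 13 deliver 3→1: —
step 14 deliver 0→4: —
step 15 timeout(4): 4={back,v=2,log=-}
step 16 propose(1,'z'): —
step 17 deliver 1→3: 3={back,v=2,log=s}
step 18 deliver 3→1: —
step 19 deliver 4→3: —
step 20 deliver 1→2: 2={prim,v=2,log=s}
step 21 deliver 0→1: —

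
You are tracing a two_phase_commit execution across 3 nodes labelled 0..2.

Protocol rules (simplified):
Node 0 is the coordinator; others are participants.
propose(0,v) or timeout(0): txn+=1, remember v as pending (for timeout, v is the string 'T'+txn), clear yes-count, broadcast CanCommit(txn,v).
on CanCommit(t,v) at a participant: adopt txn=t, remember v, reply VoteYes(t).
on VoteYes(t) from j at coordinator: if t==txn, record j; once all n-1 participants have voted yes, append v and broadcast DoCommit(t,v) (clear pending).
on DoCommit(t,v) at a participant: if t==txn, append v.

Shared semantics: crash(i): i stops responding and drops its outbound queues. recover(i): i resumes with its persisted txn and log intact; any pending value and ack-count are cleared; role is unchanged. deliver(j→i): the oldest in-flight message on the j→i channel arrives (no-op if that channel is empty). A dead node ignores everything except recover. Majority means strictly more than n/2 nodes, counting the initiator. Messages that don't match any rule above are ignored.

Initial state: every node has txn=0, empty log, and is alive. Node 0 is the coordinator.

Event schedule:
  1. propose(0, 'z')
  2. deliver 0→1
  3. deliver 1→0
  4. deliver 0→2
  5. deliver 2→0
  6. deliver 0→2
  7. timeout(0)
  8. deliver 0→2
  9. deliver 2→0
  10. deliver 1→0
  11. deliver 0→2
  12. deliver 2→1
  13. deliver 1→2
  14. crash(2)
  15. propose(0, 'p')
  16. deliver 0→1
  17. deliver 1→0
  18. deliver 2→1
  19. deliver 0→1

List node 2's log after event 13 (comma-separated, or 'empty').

z

1. propose(0,'z'):  <0:coor t1 ->
2. deliver 0→1:  <1:part t1 ->
3. deliver 1→0:  nop
4. deliver 0→2:  <2:part t1 ->
5. deliver 2→0:  <0:coor t1 z>
6. deliver 0→2:  <2:part t1 z>
7. timeout(0):  <0:coor t2 z>
8. deliver 0→2:  <2:part t2 z>
9. deliver 2→0:  nop
10. deliver 1→0:  nop
11. deliver 0→2:  nop
12. deliver 2→1:  nop
13. deliver 1→2:  nop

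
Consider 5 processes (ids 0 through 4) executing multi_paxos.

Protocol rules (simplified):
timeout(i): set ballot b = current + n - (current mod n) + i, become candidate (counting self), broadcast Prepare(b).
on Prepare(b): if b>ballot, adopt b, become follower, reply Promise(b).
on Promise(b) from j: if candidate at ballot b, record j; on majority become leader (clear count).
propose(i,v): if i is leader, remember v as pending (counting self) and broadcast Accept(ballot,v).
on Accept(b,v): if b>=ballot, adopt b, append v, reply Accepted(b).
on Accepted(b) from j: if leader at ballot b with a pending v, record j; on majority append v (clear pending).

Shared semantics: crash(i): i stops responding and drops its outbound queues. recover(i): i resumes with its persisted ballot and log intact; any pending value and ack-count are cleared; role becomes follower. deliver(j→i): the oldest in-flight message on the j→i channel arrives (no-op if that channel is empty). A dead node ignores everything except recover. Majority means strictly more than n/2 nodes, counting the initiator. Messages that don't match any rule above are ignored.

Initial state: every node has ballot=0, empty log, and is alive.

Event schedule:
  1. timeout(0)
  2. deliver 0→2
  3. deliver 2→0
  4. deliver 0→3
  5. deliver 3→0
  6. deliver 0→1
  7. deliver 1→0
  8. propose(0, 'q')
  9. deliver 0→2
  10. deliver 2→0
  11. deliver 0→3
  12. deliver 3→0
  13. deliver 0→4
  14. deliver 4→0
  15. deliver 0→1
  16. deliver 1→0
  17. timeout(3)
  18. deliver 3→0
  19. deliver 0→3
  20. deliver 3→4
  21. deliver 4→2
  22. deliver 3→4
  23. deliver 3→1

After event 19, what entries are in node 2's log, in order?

after 1 — timeout(0): n0:cand/b5/[-]
after 2 — deliver 0→2: n2:foll/b5/[-]
after 3 — deliver 2→0: ·
after 4 — deliver 0→3: n3:foll/b5/[-]
after 5 — deliver 3→0: n0:lead/b5/[-]
after 6 — deliver 0→1: n1:foll/b5/[-]
after 7 — deliver 1→0: ·
after 8 — propose(0,'q'): ·
after 9 — deliver 0→2: n2:foll/b5/[q]
after 10 — deliver 2→0: ·
after 11 — deliver 0→3: n3:foll/b5/[q]
after 12 — deliver 3→0: n0:lead/b5/[q]
after 13 — deliver 0→4: n4:foll/b5/[-]
after 14 — deliver 4→0: ·
after 15 — deliver 0→1: n1:foll/b5/[q]
after 16 — deliver 1→0: ·
after 17 — timeout(3): n3:cand/b13/[q]
after 18 — deliver 3→0: n0:foll/b13/[q]
after 19 — deliver 0→3: ·

q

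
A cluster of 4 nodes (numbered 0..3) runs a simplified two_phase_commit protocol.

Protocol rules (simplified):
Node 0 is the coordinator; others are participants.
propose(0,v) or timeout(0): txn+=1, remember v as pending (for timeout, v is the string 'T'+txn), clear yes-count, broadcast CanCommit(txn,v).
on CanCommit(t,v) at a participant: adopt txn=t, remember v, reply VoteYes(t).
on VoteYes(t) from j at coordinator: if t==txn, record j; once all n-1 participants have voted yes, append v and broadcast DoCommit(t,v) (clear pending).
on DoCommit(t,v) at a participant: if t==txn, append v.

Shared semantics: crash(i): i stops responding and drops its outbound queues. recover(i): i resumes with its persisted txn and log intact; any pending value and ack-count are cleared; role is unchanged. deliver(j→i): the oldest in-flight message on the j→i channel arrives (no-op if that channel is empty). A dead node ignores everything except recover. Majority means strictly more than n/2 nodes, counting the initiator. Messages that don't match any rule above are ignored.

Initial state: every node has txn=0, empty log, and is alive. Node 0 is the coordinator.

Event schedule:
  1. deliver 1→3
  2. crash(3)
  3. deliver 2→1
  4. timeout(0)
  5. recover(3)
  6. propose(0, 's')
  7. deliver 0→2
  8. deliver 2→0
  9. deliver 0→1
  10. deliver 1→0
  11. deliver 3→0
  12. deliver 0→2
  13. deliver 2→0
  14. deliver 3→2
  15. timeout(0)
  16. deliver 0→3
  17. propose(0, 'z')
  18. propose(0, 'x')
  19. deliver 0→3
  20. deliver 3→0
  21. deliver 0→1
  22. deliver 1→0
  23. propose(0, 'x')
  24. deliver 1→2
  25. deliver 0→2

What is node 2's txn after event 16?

step 1 deliver 1→3: —
step 2 crash(3): 3={✗part,t=0,log=-}
step 3 deliver 2→1: —
step 4 timeout(0): 0={coor,t=1,log=-}
step 5 recover(3): 3={part,t=0,log=-}
step 6 propose(0,'s'): 0={coor,t=2,log=-}
step 7 deliver 0→2: 2={part,t=1,log=-}
step 8 deliver 2→0: —
step 9 deliver 0→1: 1={part,t=1,log=-}
step 10 deliver 1→0: —
step 11 deliver 3→0: —
step 12 deliver 0→2: 2={part,t=2,log=-}
step 13 deliver 2→0: —
step 14 deliver 3→2: —
step 15 timeout(0): 0={coor,t=3,log=-}
step 16 deliver 0→3: 3={part,t=1,log=-}

2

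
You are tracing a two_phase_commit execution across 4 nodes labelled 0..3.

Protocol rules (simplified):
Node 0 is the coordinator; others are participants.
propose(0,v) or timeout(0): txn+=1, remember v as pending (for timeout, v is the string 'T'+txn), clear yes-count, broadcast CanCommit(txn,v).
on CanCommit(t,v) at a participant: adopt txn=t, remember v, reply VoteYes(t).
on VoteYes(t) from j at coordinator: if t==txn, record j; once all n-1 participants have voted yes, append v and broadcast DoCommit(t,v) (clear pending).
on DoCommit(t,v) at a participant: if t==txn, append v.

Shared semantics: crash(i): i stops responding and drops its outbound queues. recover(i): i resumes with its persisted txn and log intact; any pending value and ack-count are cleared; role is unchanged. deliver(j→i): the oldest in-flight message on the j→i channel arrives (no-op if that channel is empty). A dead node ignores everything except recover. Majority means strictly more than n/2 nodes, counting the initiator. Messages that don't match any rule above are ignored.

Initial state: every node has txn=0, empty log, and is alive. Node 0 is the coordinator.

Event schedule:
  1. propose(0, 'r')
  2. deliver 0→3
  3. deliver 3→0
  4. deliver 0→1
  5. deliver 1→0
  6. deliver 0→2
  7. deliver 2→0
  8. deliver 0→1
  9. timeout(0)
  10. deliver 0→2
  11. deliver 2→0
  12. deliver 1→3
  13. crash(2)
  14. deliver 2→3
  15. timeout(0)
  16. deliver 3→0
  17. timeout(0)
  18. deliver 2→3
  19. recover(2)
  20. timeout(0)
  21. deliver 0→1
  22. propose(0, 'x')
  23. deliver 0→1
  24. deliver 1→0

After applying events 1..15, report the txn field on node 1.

1

step 1 propose(0,'r'): 0={coor,t=1,log=-}
step 2 deliver 0→3: 3={part,t=1,log=-}
step 3 deliver 3→0: —
step 4 deliver 0→1: 1={part,t=1,log=-}
step 5 deliver 1→0: —
step 6 deliver 0→2: 2={part,t=1,log=-}
step 7 deliver 2→0: 0={coor,t=1,log=r}
step 8 deliver 0→1: 1={part,t=1,log=r}
step 9 timeout(0): 0={coor,t=2,log=r}
step 10 deliver 0→2: 2={part,t=1,log=r}
step 11 deliver 2→0: —
step 12 deliver 1→3: —
step 13 crash(2): 2={✗part,t=1,log=r}
step 14 deliver 2→3: —
step 15 timeout(0): 0={coor,t=3,log=r}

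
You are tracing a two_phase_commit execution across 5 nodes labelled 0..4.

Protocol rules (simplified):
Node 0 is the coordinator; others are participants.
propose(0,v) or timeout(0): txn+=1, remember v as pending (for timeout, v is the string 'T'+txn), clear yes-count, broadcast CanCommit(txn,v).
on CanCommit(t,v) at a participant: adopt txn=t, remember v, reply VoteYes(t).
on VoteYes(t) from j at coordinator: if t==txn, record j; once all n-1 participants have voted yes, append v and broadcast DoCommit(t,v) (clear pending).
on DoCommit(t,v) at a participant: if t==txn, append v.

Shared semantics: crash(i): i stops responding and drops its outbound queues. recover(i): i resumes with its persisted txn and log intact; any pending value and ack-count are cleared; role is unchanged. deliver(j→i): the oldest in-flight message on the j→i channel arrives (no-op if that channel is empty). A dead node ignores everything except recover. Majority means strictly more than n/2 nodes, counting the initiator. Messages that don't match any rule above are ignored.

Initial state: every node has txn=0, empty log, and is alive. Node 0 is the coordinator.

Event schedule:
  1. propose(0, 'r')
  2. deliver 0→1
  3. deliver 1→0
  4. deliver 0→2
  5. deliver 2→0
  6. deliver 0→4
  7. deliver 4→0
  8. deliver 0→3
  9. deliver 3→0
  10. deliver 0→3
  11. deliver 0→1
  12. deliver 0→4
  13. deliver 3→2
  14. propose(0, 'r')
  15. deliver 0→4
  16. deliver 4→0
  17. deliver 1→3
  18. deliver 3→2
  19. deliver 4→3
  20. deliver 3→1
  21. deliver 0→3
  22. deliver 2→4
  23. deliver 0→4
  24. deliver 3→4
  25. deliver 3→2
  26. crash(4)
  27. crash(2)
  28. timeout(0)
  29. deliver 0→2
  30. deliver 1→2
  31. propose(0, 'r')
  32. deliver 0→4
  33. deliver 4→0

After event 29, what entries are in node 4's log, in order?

r

e1 propose(0,'r'): 0[coor,t=1,-]
e2 deliver 0→1: 1[part,t=1,-]
e3 deliver 1→0: ·
e4 deliver 0→2: 2[part,t=1,-]
e5 deliver 2→0: ·
e6 deliver 0→4: 4[part,t=1,-]
e7 deliver 4→0: ·
e8 deliver 0→3: 3[part,t=1,-]
e9 deliver 3→0: 0[coor,t=1,r]
e10 deliver 0→3: 3[part,t=1,r]
e11 deliver 0→1: 1[part,t=1,r]
e12 deliver 0→4: 4[part,t=1,r]
e13 deliver 3→2: ·
e14 propose(0,'r'): 0[coor,t=2,r]
e15 deliver 0→4: 4[part,t=2,r]
e16 deliver 4→0: ·
e17 deliver 1→3: ·
e18 deliver 3→2: ·
e19 deliver 4→3: ·
e20 deliver 3→1: ·
e21 deliver 0→3: 3[part,t=2,r]
e22 deliver 2→4: ·
e23 deliver 0→4: ·
e24 deliver 3→4: ·
e25 deliver 3→2: ·
e26 crash(4): 4[✗part,t=2,r]
e27 crash(2): 2[✗part,t=1,-]
e28 timeout(0): 0[coor,t=3,r]
e29 deliver 0→2: ·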